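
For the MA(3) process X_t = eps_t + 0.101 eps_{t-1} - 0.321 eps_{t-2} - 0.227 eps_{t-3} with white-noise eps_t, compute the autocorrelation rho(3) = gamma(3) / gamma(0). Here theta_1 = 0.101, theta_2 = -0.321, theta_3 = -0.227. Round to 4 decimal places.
\rho(3) = -0.1949

For an MA(q) process with theta_0 = 1, the autocovariance is
  gamma(k) = sigma^2 * sum_{i=0..q-k} theta_i * theta_{i+k},
and rho(k) = gamma(k) / gamma(0). Sigma^2 cancels.
  numerator   = (1)*(-0.227) = -0.227.
  denominator = (1)^2 + (0.101)^2 + (-0.321)^2 + (-0.227)^2 = 1.164771.
  rho(3) = -0.227 / 1.164771 = -0.1949.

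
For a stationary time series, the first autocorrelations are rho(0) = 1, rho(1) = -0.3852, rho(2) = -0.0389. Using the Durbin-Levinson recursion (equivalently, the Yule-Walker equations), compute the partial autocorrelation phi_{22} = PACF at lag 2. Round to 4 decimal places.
\phi_{22} = -0.2199

The PACF at lag k is phi_{kk}, the last component of the solution
to the Yule-Walker system G_k phi = r_k where
  (G_k)_{ij} = rho(|i - j|), (r_k)_i = rho(i), i,j = 1..k.
Equivalently, Durbin-Levinson gives phi_{kk} iteratively:
  phi_{11} = rho(1)
  phi_{kk} = [rho(k) - sum_{j=1..k-1} phi_{k-1,j} rho(k-j)]
            / [1 - sum_{j=1..k-1} phi_{k-1,j} rho(j)],
  phi_{k,j} = phi_{k-1,j} - phi_{kk} phi_{k-1,k-j},  j = 1..k-1.
Step k = 1:
  phi_11 = rho(1) = -0.3852.
Step k = 2:
  phi_22 = [rho(2) - phi_11 rho(1)] / [1 - phi_11 rho(1)] = [-0.0389 - (-0.3852)(-0.3852)] / [1 - (-0.3852)(-0.3852)]
         = -0.18727904 / 0.85162096 = -0.2199.
Therefore phi_{22} = -0.2199.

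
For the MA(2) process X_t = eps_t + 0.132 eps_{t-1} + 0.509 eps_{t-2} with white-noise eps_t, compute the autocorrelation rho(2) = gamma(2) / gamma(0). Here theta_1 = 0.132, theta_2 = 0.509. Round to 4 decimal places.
\rho(2) = 0.3987

For an MA(q) process with theta_0 = 1, the autocovariance is
  gamma(k) = sigma^2 * sum_{i=0..q-k} theta_i * theta_{i+k},
and rho(k) = gamma(k) / gamma(0). Sigma^2 cancels.
  numerator   = (1)*(0.509) = 0.509.
  denominator = (1)^2 + (0.132)^2 + (0.509)^2 = 1.276505.
  rho(2) = 0.509 / 1.276505 = 0.3987.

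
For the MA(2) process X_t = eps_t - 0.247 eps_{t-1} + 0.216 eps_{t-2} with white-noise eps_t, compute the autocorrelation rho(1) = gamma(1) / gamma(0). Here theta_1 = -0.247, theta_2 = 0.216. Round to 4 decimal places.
\rho(1) = -0.2712

For an MA(q) process with theta_0 = 1, the autocovariance is
  gamma(k) = sigma^2 * sum_{i=0..q-k} theta_i * theta_{i+k},
and rho(k) = gamma(k) / gamma(0). Sigma^2 cancels.
  numerator   = (1)*(-0.247) + (-0.247)*(0.216) = -0.300352.
  denominator = (1)^2 + (-0.247)^2 + (0.216)^2 = 1.107665.
  rho(1) = -0.300352 / 1.107665 = -0.2712.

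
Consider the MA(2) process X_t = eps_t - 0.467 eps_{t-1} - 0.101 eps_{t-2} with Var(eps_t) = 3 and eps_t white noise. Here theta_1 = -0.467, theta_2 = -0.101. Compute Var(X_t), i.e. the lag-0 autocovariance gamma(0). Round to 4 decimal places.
\gamma(0) = 3.6849

For an MA(q) process X_t = eps_t + sum_i theta_i eps_{t-i} with
Var(eps_t) = sigma^2, the variance is
  gamma(0) = sigma^2 * (1 + sum_i theta_i^2).
  sum_i theta_i^2 = (-0.467)^2 + (-0.101)^2 = 0.218089 + 0.010201 = 0.22829.
  gamma(0) = 3 * (1 + 0.22829) = 3 * 1.22829 = 3.68487, which rounds to 3.6849.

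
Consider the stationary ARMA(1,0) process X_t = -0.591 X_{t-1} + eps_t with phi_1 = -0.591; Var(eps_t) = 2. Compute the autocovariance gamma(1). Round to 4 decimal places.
\gamma(1) = -1.8165

Multiply the model equation by X_{t-k} and take expectations. With theta_0 = psi_0 = 1 and psi_j the MA(infinity) weights, this gives
  gamma(k) - sum_i phi_i gamma(k-i) = c_k,
  c_k = sigma^2 * sum_{j=k..q} theta_j psi_{j-k}   (c_k = 0 for k > q),
using gamma(-m) = gamma(m).
Pure AR (q = 0): c_0 = sigma^2 = 2, c_k = 0 for k >= 1.
Equations for k = 0 and k = 1 (AR order 1):
  gamma(0) = phi_1 gamma(1) + c_0
  gamma(1) = phi_1 gamma(0) + c_1
Substituting the second into the first: gamma(0) (1 - phi_1^2) = c_0 + phi_1 c_1, so
  gamma(0) = c_0 / (1 - phi_1^2) = 2 / (1 - (-0.591)^2) = 2 / 0.650719 = 3.073523.
  gamma(1) = phi_1 gamma(0) = (-0.591)(3.073523) = -1.816452.
Therefore gamma(1) = -1.8165 (to 4 decimal places).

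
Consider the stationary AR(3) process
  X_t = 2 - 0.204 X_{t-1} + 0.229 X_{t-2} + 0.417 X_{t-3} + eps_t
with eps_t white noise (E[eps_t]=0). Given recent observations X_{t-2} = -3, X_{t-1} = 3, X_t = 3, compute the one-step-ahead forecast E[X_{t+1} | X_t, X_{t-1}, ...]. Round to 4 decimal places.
E[X_{t+1} \mid \mathcal F_t] = 0.8240

For an AR(p) model X_t = c + sum_i phi_i X_{t-i} + eps_t, the
one-step-ahead conditional mean is
  E[X_{t+1} | X_t, ...] = c + sum_i phi_i X_{t+1-i}.
Substitute known values:
  E[X_{t+1} | ...] = 2 + (-0.204) * (3) + (0.229) * (3) + (0.417) * (-3)
                   = 0.8240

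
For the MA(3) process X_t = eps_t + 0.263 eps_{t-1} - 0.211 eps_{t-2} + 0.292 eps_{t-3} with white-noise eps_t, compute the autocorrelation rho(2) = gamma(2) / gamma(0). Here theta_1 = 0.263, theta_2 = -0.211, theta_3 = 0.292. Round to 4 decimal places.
\rho(2) = -0.1119

For an MA(q) process with theta_0 = 1, the autocovariance is
  gamma(k) = sigma^2 * sum_{i=0..q-k} theta_i * theta_{i+k},
and rho(k) = gamma(k) / gamma(0). Sigma^2 cancels.
  numerator   = (1)*(-0.211) + (0.263)*(0.292) = -0.134204.
  denominator = (1)^2 + (0.263)^2 + (-0.211)^2 + (0.292)^2 = 1.198954.
  rho(2) = -0.134204 / 1.198954 = -0.1119.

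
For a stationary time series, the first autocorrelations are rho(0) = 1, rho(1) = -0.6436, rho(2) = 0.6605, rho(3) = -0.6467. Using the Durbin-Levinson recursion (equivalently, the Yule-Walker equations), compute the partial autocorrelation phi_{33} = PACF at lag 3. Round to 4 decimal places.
\phi_{33} = -0.2690

The PACF at lag k is phi_{kk}, the last component of the solution
to the Yule-Walker system G_k phi = r_k where
  (G_k)_{ij} = rho(|i - j|), (r_k)_i = rho(i), i,j = 1..k.
Equivalently, Durbin-Levinson gives phi_{kk} iteratively:
  phi_{11} = rho(1)
  phi_{kk} = [rho(k) - sum_{j=1..k-1} phi_{k-1,j} rho(k-j)]
            / [1 - sum_{j=1..k-1} phi_{k-1,j} rho(j)],
  phi_{k,j} = phi_{k-1,j} - phi_{kk} phi_{k-1,k-j},  j = 1..k-1.
Step k = 1:
  phi_11 = rho(1) = -0.6436.
Step k = 2:
  phi_22 = [rho(2) - phi_11 rho(1)] / [1 - phi_11 rho(1)] = [0.6605 - (-0.6436)(-0.6436)] / [1 - (-0.6436)(-0.6436)]
         = 0.24627904 / 0.58577904 = 0.42043.
  Update: phi_21 = phi_11 - phi_22 phi_11 = -0.6436 - (0.42043)(-0.6436) = -0.373011.
Step k = 3:
  phi_33 = [rho(3) - phi_21 rho(2) - phi_22 rho(1)] / [1 - phi_21 rho(1) - phi_22 rho(2)]
    numerator   = -0.6467 - (-0.373011)(0.6605) - (0.42043)(-0.6436) = -0.12973734
    denominator = 1 - (-0.373011)(-0.6436) - (0.42043)(0.6605) = 0.48223596
  phi_33 = -0.12973734 / 0.48223596 = -0.269.
Therefore phi_{33} = -0.2690.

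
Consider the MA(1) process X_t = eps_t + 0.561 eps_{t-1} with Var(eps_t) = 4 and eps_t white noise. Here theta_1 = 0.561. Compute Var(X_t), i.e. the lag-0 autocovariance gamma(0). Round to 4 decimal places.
\gamma(0) = 5.2589

For an MA(q) process X_t = eps_t + sum_i theta_i eps_{t-i} with
Var(eps_t) = sigma^2, the variance is
  gamma(0) = sigma^2 * (1 + sum_i theta_i^2).
  sum_i theta_i^2 = (0.561)^2 = 0.314721.
  gamma(0) = 4 * (1 + 0.314721) = 4 * 1.314721 = 5.258884, which rounds to 5.2589.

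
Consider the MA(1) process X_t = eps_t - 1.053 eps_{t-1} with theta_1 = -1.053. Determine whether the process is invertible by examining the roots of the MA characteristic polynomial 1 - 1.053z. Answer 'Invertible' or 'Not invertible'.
\text{Not invertible}

The MA(q) characteristic polynomial is P(z) = 1 - 1.053z.
Invertibility requires all roots to lie outside the unit circle, i.e. |z| > 1 for every root.
This is linear in z: 1 + (-1.053) z = 0  =>  z = -1/(-1.053) = 0.949668,  |z| = 0.949668.
Moduli of all roots: 0.9497.
All moduli strictly greater than 1? No.
Verdict: Not invertible.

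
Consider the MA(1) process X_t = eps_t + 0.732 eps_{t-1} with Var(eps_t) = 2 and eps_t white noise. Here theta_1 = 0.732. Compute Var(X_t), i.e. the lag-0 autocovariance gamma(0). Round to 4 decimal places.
\gamma(0) = 3.0716

For an MA(q) process X_t = eps_t + sum_i theta_i eps_{t-i} with
Var(eps_t) = sigma^2, the variance is
  gamma(0) = sigma^2 * (1 + sum_i theta_i^2).
  sum_i theta_i^2 = (0.732)^2 = 0.535824.
  gamma(0) = 2 * (1 + 0.535824) = 2 * 1.535824 = 3.071648, which rounds to 3.0716.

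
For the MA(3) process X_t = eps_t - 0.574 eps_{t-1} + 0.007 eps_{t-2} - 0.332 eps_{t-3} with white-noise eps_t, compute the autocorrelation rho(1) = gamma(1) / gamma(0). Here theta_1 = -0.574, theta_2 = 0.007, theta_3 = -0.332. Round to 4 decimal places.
\rho(1) = -0.4031

For an MA(q) process with theta_0 = 1, the autocovariance is
  gamma(k) = sigma^2 * sum_{i=0..q-k} theta_i * theta_{i+k},
and rho(k) = gamma(k) / gamma(0). Sigma^2 cancels.
  numerator   = (1)*(-0.574) + (-0.574)*(0.007) + (0.007)*(-0.332) = -0.580342.
  denominator = (1)^2 + (-0.574)^2 + (0.007)^2 + (-0.332)^2 = 1.439749.
  rho(1) = -0.580342 / 1.439749 = -0.4031.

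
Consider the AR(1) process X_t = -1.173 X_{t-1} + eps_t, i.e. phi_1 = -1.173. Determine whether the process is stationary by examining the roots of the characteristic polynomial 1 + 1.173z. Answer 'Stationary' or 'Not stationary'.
\text{Not stationary}

The AR(p) characteristic polynomial is P(z) = 1 + 1.173z.
Stationarity requires all roots to lie outside the unit circle, i.e. |z| > 1 for every root.
This is linear in z: 1 + (1.173) z = 0  =>  z = -1/(1.173) = -0.852515,  |z| = 0.852515.
Moduli of all roots: 0.8525.
All moduli strictly greater than 1? No.
Verdict: Not stationary.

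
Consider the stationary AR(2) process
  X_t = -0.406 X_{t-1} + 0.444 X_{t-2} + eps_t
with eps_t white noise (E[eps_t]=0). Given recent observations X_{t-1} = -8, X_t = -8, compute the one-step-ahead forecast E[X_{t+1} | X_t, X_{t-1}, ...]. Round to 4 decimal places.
E[X_{t+1} \mid \mathcal F_t] = -0.3040

For an AR(p) model X_t = c + sum_i phi_i X_{t-i} + eps_t, the
one-step-ahead conditional mean is
  E[X_{t+1} | X_t, ...] = c + sum_i phi_i X_{t+1-i}.
Substitute known values:
  E[X_{t+1} | ...] = (-0.406) * (-8) + (0.444) * (-8)
                   = -0.3040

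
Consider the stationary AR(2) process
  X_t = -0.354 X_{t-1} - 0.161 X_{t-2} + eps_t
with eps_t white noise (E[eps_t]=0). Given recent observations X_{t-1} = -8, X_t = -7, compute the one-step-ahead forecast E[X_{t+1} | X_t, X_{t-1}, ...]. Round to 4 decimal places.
E[X_{t+1} \mid \mathcal F_t] = 3.7660

For an AR(p) model X_t = c + sum_i phi_i X_{t-i} + eps_t, the
one-step-ahead conditional mean is
  E[X_{t+1} | X_t, ...] = c + sum_i phi_i X_{t+1-i}.
Substitute known values:
  E[X_{t+1} | ...] = (-0.354) * (-7) + (-0.161) * (-8)
                   = 3.7660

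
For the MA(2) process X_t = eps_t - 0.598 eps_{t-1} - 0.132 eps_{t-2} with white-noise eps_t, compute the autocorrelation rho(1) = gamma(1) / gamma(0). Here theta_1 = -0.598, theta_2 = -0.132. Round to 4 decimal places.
\rho(1) = -0.3775

For an MA(q) process with theta_0 = 1, the autocovariance is
  gamma(k) = sigma^2 * sum_{i=0..q-k} theta_i * theta_{i+k},
and rho(k) = gamma(k) / gamma(0). Sigma^2 cancels.
  numerator   = (1)*(-0.598) + (-0.598)*(-0.132) = -0.519064.
  denominator = (1)^2 + (-0.598)^2 + (-0.132)^2 = 1.375028.
  rho(1) = -0.519064 / 1.375028 = -0.3775.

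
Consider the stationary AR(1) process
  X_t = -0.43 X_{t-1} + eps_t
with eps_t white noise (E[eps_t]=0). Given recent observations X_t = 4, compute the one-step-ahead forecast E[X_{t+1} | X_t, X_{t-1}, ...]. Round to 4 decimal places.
E[X_{t+1} \mid \mathcal F_t] = -1.7200

For an AR(p) model X_t = c + sum_i phi_i X_{t-i} + eps_t, the
one-step-ahead conditional mean is
  E[X_{t+1} | X_t, ...] = c + sum_i phi_i X_{t+1-i}.
Substitute known values:
  E[X_{t+1} | ...] = (-0.43) * (4)
                   = -1.7200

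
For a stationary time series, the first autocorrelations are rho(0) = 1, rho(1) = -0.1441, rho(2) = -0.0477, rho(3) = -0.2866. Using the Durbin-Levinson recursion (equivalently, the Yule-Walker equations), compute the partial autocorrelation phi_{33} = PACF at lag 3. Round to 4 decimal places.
\phi_{33} = -0.3120

The PACF at lag k is phi_{kk}, the last component of the solution
to the Yule-Walker system G_k phi = r_k where
  (G_k)_{ij} = rho(|i - j|), (r_k)_i = rho(i), i,j = 1..k.
Equivalently, Durbin-Levinson gives phi_{kk} iteratively:
  phi_{11} = rho(1)
  phi_{kk} = [rho(k) - sum_{j=1..k-1} phi_{k-1,j} rho(k-j)]
            / [1 - sum_{j=1..k-1} phi_{k-1,j} rho(j)],
  phi_{k,j} = phi_{k-1,j} - phi_{kk} phi_{k-1,k-j},  j = 1..k-1.
Step k = 1:
  phi_11 = rho(1) = -0.1441.
Step k = 2:
  phi_22 = [rho(2) - phi_11 rho(1)] / [1 - phi_11 rho(1)] = [-0.0477 - (-0.1441)(-0.1441)] / [1 - (-0.1441)(-0.1441)]
         = -0.06846481 / 0.97923519 = -0.069917.
  Update: phi_21 = phi_11 - phi_22 phi_11 = -0.1441 - (-0.069917)(-0.1441) = -0.154175.
Step k = 3:
  phi_33 = [rho(3) - phi_21 rho(2) - phi_22 rho(1)] / [1 - phi_21 rho(1) - phi_22 rho(2)]
    numerator   = -0.2866 - (-0.154175)(-0.0477) - (-0.069917)(-0.1441) = -0.30402913
    denominator = 1 - (-0.154175)(-0.1441) - (-0.069917)(-0.0477) = 0.97444836
  phi_33 = -0.30402913 / 0.97444836 = -0.312.
Therefore phi_{33} = -0.3120.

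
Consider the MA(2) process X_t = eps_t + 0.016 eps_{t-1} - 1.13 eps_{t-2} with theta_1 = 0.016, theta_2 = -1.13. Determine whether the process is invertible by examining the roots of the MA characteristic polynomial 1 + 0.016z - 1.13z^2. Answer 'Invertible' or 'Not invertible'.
\text{Not invertible}

The MA(q) characteristic polynomial is P(z) = 1 + 0.016z - 1.13z^2.
Invertibility requires all roots to lie outside the unit circle, i.e. |z| > 1 for every root.
Set 1 + (0.016) z + (-1.13) z^2 = 0, i.e. a z^2 + b z + c = 0 with a = -1.13, b = 0.016, c = 1.
Discriminant D = b^2 - 4ac = (0.016)^2 - 4*(-1.13)*1 = 0.000256 - (-4.52) = 4.520256.
D >= 0, so the roots are real: z = (-b +/- sqrt(D)) / (2a) = (-0.016 +/- 2.126089) / (-2.26).
  z_1 = (-0.016 + 2.126089) / (-2.26) = -0.9337,   |z_1| = 0.9337.
  z_2 = (-0.016 - 2.126089) / (-2.26) = 0.9478,   |z_2| = 0.9478.
Moduli of all roots: 0.9337, 0.9478.
All moduli strictly greater than 1? No.
Verdict: Not invertible.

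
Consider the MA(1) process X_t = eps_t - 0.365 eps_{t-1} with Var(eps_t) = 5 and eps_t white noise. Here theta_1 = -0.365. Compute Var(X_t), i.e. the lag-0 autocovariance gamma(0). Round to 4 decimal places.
\gamma(0) = 5.6661

For an MA(q) process X_t = eps_t + sum_i theta_i eps_{t-i} with
Var(eps_t) = sigma^2, the variance is
  gamma(0) = sigma^2 * (1 + sum_i theta_i^2).
  sum_i theta_i^2 = (-0.365)^2 = 0.133225.
  gamma(0) = 5 * (1 + 0.133225) = 5 * 1.133225 = 5.666125, which rounds to 5.6661.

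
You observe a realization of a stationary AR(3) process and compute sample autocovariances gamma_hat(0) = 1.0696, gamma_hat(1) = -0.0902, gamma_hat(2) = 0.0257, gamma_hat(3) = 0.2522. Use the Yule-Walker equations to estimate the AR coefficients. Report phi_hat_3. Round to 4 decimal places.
\hat\phi_{3} = 0.2410

The Yule-Walker equations for an AR(p) process read, in matrix form,
  Gamma_p phi = r_p,   with   (Gamma_p)_{ij} = gamma(|i - j|),
                       (r_p)_i = gamma(i),   i,j = 1..p.
Substitute the sample gammas (Toeplitz matrix and right-hand side of size 3):
  Gamma_p = [[1.0696, -0.0902, 0.0257], [-0.0902, 1.0696, -0.0902], [0.0257, -0.0902, 1.0696]]
  r_p     = [-0.0902, 0.0257, 0.2522]
Written out (R1..R3):
  (R1) 1.0696 phi_1 - 0.0902 phi_2 + 0.0257 phi_3 = -0.0902
  (R2) -0.0902 phi_1 + 1.0696 phi_2 - 0.0902 phi_3 = 0.0257
  (R3) 0.0257 phi_1 - 0.0902 phi_2 + 1.0696 phi_3 = 0.2522
Gaussian elimination:
  R2 <- R2 - (-0.0902/1.0696) R1 = R2 - (-0.084331) R1:  1.061993 phi_2 - 0.088033 phi_3 = 0.018093
  R3 <- R3 - (0.0257/1.0696) R1 = R3 - (0.024028) R1:  -0.088033 phi_2 + 1.068982 phi_3 = 0.254367
  R3 <- R3 - (-0.088033/1.061993) R2 = R3 - (-0.082894) R2:  1.061685 phi_3 = 0.255867
Back-substitution:
  phi_hat_3 = 0.255867 / 1.061685 = 0.241001
  phi_hat_2 = (0.018093 - (-0.088033)(0.241001)) / 1.061993 = 0.037015
  phi_hat_1 = (-0.0902 - (-0.0902)(0.037015) - (0.0257)(0.241001)) / 1.0696 = -0.087
So phi_hat = [-0.0870, 0.0370, 0.2410].
Therefore phi_hat_3 = 0.2410.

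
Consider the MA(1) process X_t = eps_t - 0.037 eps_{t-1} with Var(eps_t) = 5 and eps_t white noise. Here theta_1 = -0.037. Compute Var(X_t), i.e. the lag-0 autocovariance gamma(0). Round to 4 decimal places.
\gamma(0) = 5.0068

For an MA(q) process X_t = eps_t + sum_i theta_i eps_{t-i} with
Var(eps_t) = sigma^2, the variance is
  gamma(0) = sigma^2 * (1 + sum_i theta_i^2).
  sum_i theta_i^2 = (-0.037)^2 = 0.001369.
  gamma(0) = 5 * (1 + 0.001369) = 5 * 1.001369 = 5.006845, which rounds to 5.0068.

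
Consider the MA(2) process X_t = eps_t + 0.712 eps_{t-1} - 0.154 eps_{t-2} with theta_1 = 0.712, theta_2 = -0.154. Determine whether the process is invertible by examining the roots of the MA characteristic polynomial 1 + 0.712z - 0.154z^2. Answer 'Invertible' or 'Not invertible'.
\text{Invertible}

The MA(q) characteristic polynomial is P(z) = 1 + 0.712z - 0.154z^2.
Invertibility requires all roots to lie outside the unit circle, i.e. |z| > 1 for every root.
Set 1 + (0.712) z + (-0.154) z^2 = 0, i.e. a z^2 + b z + c = 0 with a = -0.154, b = 0.712, c = 1.
Discriminant D = b^2 - 4ac = (0.712)^2 - 4*(-0.154)*1 = 0.506944 - (-0.616) = 1.122944.
D >= 0, so the roots are real: z = (-b +/- sqrt(D)) / (2a) = (-0.712 +/- 1.059691) / (-0.308).
  z_1 = (-0.712 + 1.059691) / (-0.308) = -1.1289,   |z_1| = 1.1289.
  z_2 = (-0.712 - 1.059691) / (-0.308) = 5.7522,   |z_2| = 5.7522.
Moduli of all roots: 1.1289, 5.7522.
All moduli strictly greater than 1? Yes.
Verdict: Invertible.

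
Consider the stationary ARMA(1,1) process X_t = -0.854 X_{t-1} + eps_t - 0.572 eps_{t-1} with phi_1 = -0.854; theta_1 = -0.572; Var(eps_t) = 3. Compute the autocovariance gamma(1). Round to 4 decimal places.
\gamma(1) = -23.5247

Multiply the model equation by X_{t-k} and take expectations. With theta_0 = psi_0 = 1 and psi_j the MA(infinity) weights, this gives
  gamma(k) - sum_i phi_i gamma(k-i) = c_k,
  c_k = sigma^2 * sum_{j=k..q} theta_j psi_{j-k}   (c_k = 0 for k > q),
using gamma(-m) = gamma(m).
psi-weights needed (psi_j = theta_j + sum_i phi_i psi_{j-i}):
  psi_1 = theta_1 + phi_1 = -0.572 + (-0.854) = -1.426
Right-hand sides:
  c_0 = sigma^2 (1 + theta_1 psi_1) = 3 * (1 + (-0.572)(-1.426)) = 3 * 1.815672 = 5.447016
  c_1 = sigma^2 theta_1 = 3 * (-0.572) = -1.716
  c_2 = 0
Equations for k = 0 and k = 1 (AR order 1):
  gamma(0) = phi_1 gamma(1) + c_0
  gamma(1) = phi_1 gamma(0) + c_1
Substituting the second into the first: gamma(0) (1 - phi_1^2) = c_0 + phi_1 c_1, so
  gamma(0) = (c_0 + phi_1 c_1) / (1 - phi_1^2) = (5.447016 + (-0.854)(-1.716)) / (1 - (-0.854)^2) = 6.91248 / 0.270684 = 25.537084.
  gamma(1) = phi_1 gamma(0) + c_1 = (-0.854)(25.537084) + (-1.716) = -23.52467.
Therefore gamma(1) = -23.5247 (to 4 decimal places).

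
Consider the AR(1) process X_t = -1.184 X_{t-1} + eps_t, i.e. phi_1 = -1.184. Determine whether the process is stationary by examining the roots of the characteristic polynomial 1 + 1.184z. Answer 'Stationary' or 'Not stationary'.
\text{Not stationary}

The AR(p) characteristic polynomial is P(z) = 1 + 1.184z.
Stationarity requires all roots to lie outside the unit circle, i.e. |z| > 1 for every root.
This is linear in z: 1 + (1.184) z = 0  =>  z = -1/(1.184) = -0.844595,  |z| = 0.844595.
Moduli of all roots: 0.8446.
All moduli strictly greater than 1? No.
Verdict: Not stationary.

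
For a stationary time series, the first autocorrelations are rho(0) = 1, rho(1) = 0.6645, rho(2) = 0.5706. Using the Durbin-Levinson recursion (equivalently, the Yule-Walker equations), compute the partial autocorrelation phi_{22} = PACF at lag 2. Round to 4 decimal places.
\phi_{22} = 0.2311

The PACF at lag k is phi_{kk}, the last component of the solution
to the Yule-Walker system G_k phi = r_k where
  (G_k)_{ij} = rho(|i - j|), (r_k)_i = rho(i), i,j = 1..k.
Equivalently, Durbin-Levinson gives phi_{kk} iteratively:
  phi_{11} = rho(1)
  phi_{kk} = [rho(k) - sum_{j=1..k-1} phi_{k-1,j} rho(k-j)]
            / [1 - sum_{j=1..k-1} phi_{k-1,j} rho(j)],
  phi_{k,j} = phi_{k-1,j} - phi_{kk} phi_{k-1,k-j},  j = 1..k-1.
Step k = 1:
  phi_11 = rho(1) = 0.6645.
Step k = 2:
  phi_22 = [rho(2) - phi_11 rho(1)] / [1 - phi_11 rho(1)] = [0.5706 - (0.6645)(0.6645)] / [1 - (0.6645)(0.6645)]
         = 0.12903975 / 0.55843975 = 0.2311.
Therefore phi_{22} = 0.2311.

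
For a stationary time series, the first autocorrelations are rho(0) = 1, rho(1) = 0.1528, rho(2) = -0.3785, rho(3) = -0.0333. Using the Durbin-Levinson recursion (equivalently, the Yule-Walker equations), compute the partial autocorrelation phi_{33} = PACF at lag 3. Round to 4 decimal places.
\phi_{33} = 0.1371

The PACF at lag k is phi_{kk}, the last component of the solution
to the Yule-Walker system G_k phi = r_k where
  (G_k)_{ij} = rho(|i - j|), (r_k)_i = rho(i), i,j = 1..k.
Equivalently, Durbin-Levinson gives phi_{kk} iteratively:
  phi_{11} = rho(1)
  phi_{kk} = [rho(k) - sum_{j=1..k-1} phi_{k-1,j} rho(k-j)]
            / [1 - sum_{j=1..k-1} phi_{k-1,j} rho(j)],
  phi_{k,j} = phi_{k-1,j} - phi_{kk} phi_{k-1,k-j},  j = 1..k-1.
Step k = 1:
  phi_11 = rho(1) = 0.1528.
Step k = 2:
  phi_22 = [rho(2) - phi_11 rho(1)] / [1 - phi_11 rho(1)] = [-0.3785 - (0.1528)(0.1528)] / [1 - (0.1528)(0.1528)]
         = -0.40184784 / 0.97665216 = -0.411454.
  Update: phi_21 = phi_11 - phi_22 phi_11 = 0.1528 - (-0.411454)(0.1528) = 0.21567.
Step k = 3:
  phi_33 = [rho(3) - phi_21 rho(2) - phi_22 rho(1)] / [1 - phi_21 rho(1) - phi_22 rho(2)]
    numerator   = -0.0333 - (0.21567)(-0.3785) - (-0.411454)(0.1528) = 0.11120142
    denominator = 1 - (0.21567)(0.1528) - (-0.411454)(-0.3785) = 0.81131009
  phi_33 = 0.11120142 / 0.81131009 = 0.1371.
Therefore phi_{33} = 0.1371.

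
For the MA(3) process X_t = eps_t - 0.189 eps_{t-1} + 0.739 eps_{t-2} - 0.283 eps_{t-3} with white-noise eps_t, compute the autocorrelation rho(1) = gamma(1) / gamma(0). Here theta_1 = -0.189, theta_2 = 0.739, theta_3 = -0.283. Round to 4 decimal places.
\rho(1) = -0.3236

For an MA(q) process with theta_0 = 1, the autocovariance is
  gamma(k) = sigma^2 * sum_{i=0..q-k} theta_i * theta_{i+k},
and rho(k) = gamma(k) / gamma(0). Sigma^2 cancels.
  numerator   = (1)*(-0.189) + (-0.189)*(0.739) + (0.739)*(-0.283) = -0.537808.
  denominator = (1)^2 + (-0.189)^2 + (0.739)^2 + (-0.283)^2 = 1.661931.
  rho(1) = -0.537808 / 1.661931 = -0.3236.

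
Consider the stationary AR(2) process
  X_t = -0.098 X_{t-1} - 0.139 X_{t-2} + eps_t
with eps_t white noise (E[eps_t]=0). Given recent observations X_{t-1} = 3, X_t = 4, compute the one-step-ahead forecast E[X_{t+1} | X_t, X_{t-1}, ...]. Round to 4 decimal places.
E[X_{t+1} \mid \mathcal F_t] = -0.8090

For an AR(p) model X_t = c + sum_i phi_i X_{t-i} + eps_t, the
one-step-ahead conditional mean is
  E[X_{t+1} | X_t, ...] = c + sum_i phi_i X_{t+1-i}.
Substitute known values:
  E[X_{t+1} | ...] = (-0.098) * (4) + (-0.139) * (3)
                   = -0.8090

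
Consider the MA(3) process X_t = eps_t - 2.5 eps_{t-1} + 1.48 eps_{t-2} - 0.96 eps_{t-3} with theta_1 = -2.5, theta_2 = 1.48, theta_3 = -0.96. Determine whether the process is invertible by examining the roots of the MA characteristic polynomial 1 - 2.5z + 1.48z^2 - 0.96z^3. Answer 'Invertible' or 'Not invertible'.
\text{Not invertible}

The MA(q) characteristic polynomial is P(z) = 1 - 2.5z + 1.48z^2 - 0.96z^3.
Invertibility requires all roots to lie outside the unit circle, i.e. |z| > 1 for every root.
Degree 3: look for a simple real root z0 first, then factor out (1 - z/z0) and solve the remaining quadratic.
Testing z0 = 0.5: P(0.5) = 1 + (-2.5)(0.5) + (1.48)(0.5)^2 + (-0.96)(0.5)^3
  = 1 + (-1.25) + (0.37) + (-0.12) = 0.  So z_0 = 0.5 is a root, |z_0| = 0.5.
Divide out the factor (1 - 2 z) = (1 - z/z0) (since 1/z0 = 2):
  P(z) = (1 - 2 z)(1 + (-0.5) z + (0.48) z^2)
  [check: z-coef -0.5 - (2) = -2.5; z^2-coef 0.48 - (2)(-0.5) = 1.48; z^3-coef -(2)(0.48) = -0.96.]
Remaining roots from the quadratic factor 1 + (-0.5) z + (0.48) z^2:
  Set 1 + (-0.5) z + (0.48) z^2 = 0, i.e. a z^2 + b z + c = 0 with a = 0.48, b = -0.5, c = 1.
  Discriminant D = b^2 - 4ac = (-0.5)^2 - 4*(0.48)*1 = 0.25 - (1.92) = -1.67.
  D < 0, so the roots are the complex-conjugate pair z = (-b +/- i sqrt(-D)) / (2a) = 0.5208 +/- 1.3461i.
  For a conjugate pair |z|^2 = z * conj(z) = (product of roots) = c/a = 1/(0.48) = 2.083333, so |z| = sqrt(2.083333) = 1.4434 for both roots.
Moduli of all roots: 0.5000, 1.4434, 1.4434.
All moduli strictly greater than 1? No.
Verdict: Not invertible.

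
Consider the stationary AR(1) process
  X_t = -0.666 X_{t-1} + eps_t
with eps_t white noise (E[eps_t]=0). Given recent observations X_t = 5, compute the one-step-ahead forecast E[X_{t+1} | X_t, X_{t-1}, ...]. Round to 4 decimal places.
E[X_{t+1} \mid \mathcal F_t] = -3.3300

For an AR(p) model X_t = c + sum_i phi_i X_{t-i} + eps_t, the
one-step-ahead conditional mean is
  E[X_{t+1} | X_t, ...] = c + sum_i phi_i X_{t+1-i}.
Substitute known values:
  E[X_{t+1} | ...] = (-0.666) * (5)
                   = -3.3300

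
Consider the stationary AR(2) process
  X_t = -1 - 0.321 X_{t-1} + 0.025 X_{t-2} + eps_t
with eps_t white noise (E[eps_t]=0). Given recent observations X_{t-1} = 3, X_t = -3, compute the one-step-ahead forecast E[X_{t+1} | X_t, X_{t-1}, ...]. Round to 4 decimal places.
E[X_{t+1} \mid \mathcal F_t] = 0.0380

For an AR(p) model X_t = c + sum_i phi_i X_{t-i} + eps_t, the
one-step-ahead conditional mean is
  E[X_{t+1} | X_t, ...] = c + sum_i phi_i X_{t+1-i}.
Substitute known values:
  E[X_{t+1} | ...] = -1 + (-0.321) * (-3) + (0.025) * (3)
                   = 0.0380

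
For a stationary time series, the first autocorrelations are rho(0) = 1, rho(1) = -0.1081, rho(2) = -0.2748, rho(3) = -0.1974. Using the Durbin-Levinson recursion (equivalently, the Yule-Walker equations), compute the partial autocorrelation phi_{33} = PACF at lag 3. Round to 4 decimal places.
\phi_{33} = -0.2950

The PACF at lag k is phi_{kk}, the last component of the solution
to the Yule-Walker system G_k phi = r_k where
  (G_k)_{ij} = rho(|i - j|), (r_k)_i = rho(i), i,j = 1..k.
Equivalently, Durbin-Levinson gives phi_{kk} iteratively:
  phi_{11} = rho(1)
  phi_{kk} = [rho(k) - sum_{j=1..k-1} phi_{k-1,j} rho(k-j)]
            / [1 - sum_{j=1..k-1} phi_{k-1,j} rho(j)],
  phi_{k,j} = phi_{k-1,j} - phi_{kk} phi_{k-1,k-j},  j = 1..k-1.
Step k = 1:
  phi_11 = rho(1) = -0.1081.
Step k = 2:
  phi_22 = [rho(2) - phi_11 rho(1)] / [1 - phi_11 rho(1)] = [-0.2748 - (-0.1081)(-0.1081)] / [1 - (-0.1081)(-0.1081)]
         = -0.28648561 / 0.98831439 = -0.289873.
  Update: phi_21 = phi_11 - phi_22 phi_11 = -0.1081 - (-0.289873)(-0.1081) = -0.139435.
Step k = 3:
  phi_33 = [rho(3) - phi_21 rho(2) - phi_22 rho(1)] / [1 - phi_21 rho(1) - phi_22 rho(2)]
    numerator   = -0.1974 - (-0.139435)(-0.2748) - (-0.289873)(-0.1081) = -0.26705208
    denominator = 1 - (-0.139435)(-0.1081) - (-0.289873)(-0.2748) = 0.90526996
  phi_33 = -0.26705208 / 0.90526996 = -0.295.
Therefore phi_{33} = -0.2950.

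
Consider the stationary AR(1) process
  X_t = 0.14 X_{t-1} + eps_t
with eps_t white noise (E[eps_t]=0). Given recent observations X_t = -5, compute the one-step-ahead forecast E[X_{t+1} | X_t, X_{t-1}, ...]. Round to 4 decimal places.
E[X_{t+1} \mid \mathcal F_t] = -0.7000

For an AR(p) model X_t = c + sum_i phi_i X_{t-i} + eps_t, the
one-step-ahead conditional mean is
  E[X_{t+1} | X_t, ...] = c + sum_i phi_i X_{t+1-i}.
Substitute known values:
  E[X_{t+1} | ...] = (0.14) * (-5)
                   = -0.7000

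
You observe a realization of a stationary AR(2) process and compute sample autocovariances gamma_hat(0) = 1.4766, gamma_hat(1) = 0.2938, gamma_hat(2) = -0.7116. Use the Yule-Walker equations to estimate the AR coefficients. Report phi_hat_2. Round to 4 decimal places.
\hat\phi_{2} = -0.5430

The Yule-Walker equations for an AR(p) process read, in matrix form,
  Gamma_p phi = r_p,   with   (Gamma_p)_{ij} = gamma(|i - j|),
                       (r_p)_i = gamma(i),   i,j = 1..p.
Substitute the sample gammas (Toeplitz matrix and right-hand side of size 2):
  Gamma_p = [[1.4766, 0.2938], [0.2938, 1.4766]]
  r_p     = [0.2938, -0.7116]
Written out:
  1.4766 phi_1 + 0.2938 phi_2 = 0.2938
  0.2938 phi_1 + 1.4766 phi_2 = -0.7116
Solve by Cramer's rule:
  det = gamma(0)^2 - gamma(1)^2 = (1.4766)^2 - (0.2938)^2 = 2.18034756 - 0.08631844 = 2.09402912
  phi_hat_1 = [gamma(1) gamma(0) - gamma(1) gamma(2)] / det = [(0.2938)(1.4766) - (0.2938)(-0.7116)] / 2.09402912 = 0.64289316 / 2.09402912 = 0.307
  phi_hat_2 = [gamma(0) gamma(2) - gamma(1)^2] / det = [(1.4766)(-0.7116) - (0.2938)^2] / 2.09402912 = -1.137067 / 2.09402912 = -0.543
So phi_hat = [0.3070, -0.5430].
Therefore phi_hat_2 = -0.5430.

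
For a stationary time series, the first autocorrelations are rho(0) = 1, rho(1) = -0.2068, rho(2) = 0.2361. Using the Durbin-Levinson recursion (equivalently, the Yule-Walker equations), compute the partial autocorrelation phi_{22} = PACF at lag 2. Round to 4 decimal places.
\phi_{22} = 0.2020

The PACF at lag k is phi_{kk}, the last component of the solution
to the Yule-Walker system G_k phi = r_k where
  (G_k)_{ij} = rho(|i - j|), (r_k)_i = rho(i), i,j = 1..k.
Equivalently, Durbin-Levinson gives phi_{kk} iteratively:
  phi_{11} = rho(1)
  phi_{kk} = [rho(k) - sum_{j=1..k-1} phi_{k-1,j} rho(k-j)]
            / [1 - sum_{j=1..k-1} phi_{k-1,j} rho(j)],
  phi_{k,j} = phi_{k-1,j} - phi_{kk} phi_{k-1,k-j},  j = 1..k-1.
Step k = 1:
  phi_11 = rho(1) = -0.2068.
Step k = 2:
  phi_22 = [rho(2) - phi_11 rho(1)] / [1 - phi_11 rho(1)] = [0.2361 - (-0.2068)(-0.2068)] / [1 - (-0.2068)(-0.2068)]
         = 0.19333376 / 0.95723376 = 0.202.
Therefore phi_{22} = 0.2020.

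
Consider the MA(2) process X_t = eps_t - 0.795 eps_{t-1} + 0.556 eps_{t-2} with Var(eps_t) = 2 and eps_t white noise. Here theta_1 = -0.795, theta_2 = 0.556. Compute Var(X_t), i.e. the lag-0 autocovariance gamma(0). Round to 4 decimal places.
\gamma(0) = 3.8823

For an MA(q) process X_t = eps_t + sum_i theta_i eps_{t-i} with
Var(eps_t) = sigma^2, the variance is
  gamma(0) = sigma^2 * (1 + sum_i theta_i^2).
  sum_i theta_i^2 = (-0.795)^2 + (0.556)^2 = 0.632025 + 0.309136 = 0.941161.
  gamma(0) = 2 * (1 + 0.941161) = 2 * 1.941161 = 3.882322, which rounds to 3.8823.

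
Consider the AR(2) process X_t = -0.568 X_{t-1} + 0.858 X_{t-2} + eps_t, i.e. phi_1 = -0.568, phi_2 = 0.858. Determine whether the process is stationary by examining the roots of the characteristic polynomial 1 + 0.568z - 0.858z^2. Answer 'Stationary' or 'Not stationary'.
\text{Not stationary}

The AR(p) characteristic polynomial is P(z) = 1 + 0.568z - 0.858z^2.
Stationarity requires all roots to lie outside the unit circle, i.e. |z| > 1 for every root.
Set 1 + (0.568) z + (-0.858) z^2 = 0, i.e. a z^2 + b z + c = 0 with a = -0.858, b = 0.568, c = 1.
Discriminant D = b^2 - 4ac = (0.568)^2 - 4*(-0.858)*1 = 0.322624 - (-3.432) = 3.754624.
D >= 0, so the roots are real: z = (-b +/- sqrt(D)) / (2a) = (-0.568 +/- 1.937685) / (-1.716).
  z_1 = (-0.568 + 1.937685) / (-1.716) = -0.7982,   |z_1| = 0.7982.
  z_2 = (-0.568 - 1.937685) / (-1.716) = 1.4602,   |z_2| = 1.4602.
Moduli of all roots: 0.7982, 1.4602.
All moduli strictly greater than 1? No.
Verdict: Not stationary.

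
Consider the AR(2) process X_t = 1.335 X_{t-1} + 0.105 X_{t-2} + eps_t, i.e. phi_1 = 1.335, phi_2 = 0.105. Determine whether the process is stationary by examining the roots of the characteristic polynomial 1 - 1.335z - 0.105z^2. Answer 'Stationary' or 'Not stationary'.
\text{Not stationary}

The AR(p) characteristic polynomial is P(z) = 1 - 1.335z - 0.105z^2.
Stationarity requires all roots to lie outside the unit circle, i.e. |z| > 1 for every root.
Set 1 + (-1.335) z + (-0.105) z^2 = 0, i.e. a z^2 + b z + c = 0 with a = -0.105, b = -1.335, c = 1.
Discriminant D = b^2 - 4ac = (-1.335)^2 - 4*(-0.105)*1 = 1.782225 - (-0.42) = 2.202225.
D >= 0, so the roots are real: z = (-b +/- sqrt(D)) / (2a) = (1.335 +/- 1.48399) / (-0.21).
  z_1 = (1.335 + 1.48399) / (-0.21) = -13.4238,   |z_1| = 13.4238.
  z_2 = (1.335 - 1.48399) / (-0.21) = 0.7095,   |z_2| = 0.7095.
Moduli of all roots: 13.4238, 0.7095.
All moduli strictly greater than 1? No.
Verdict: Not stationary.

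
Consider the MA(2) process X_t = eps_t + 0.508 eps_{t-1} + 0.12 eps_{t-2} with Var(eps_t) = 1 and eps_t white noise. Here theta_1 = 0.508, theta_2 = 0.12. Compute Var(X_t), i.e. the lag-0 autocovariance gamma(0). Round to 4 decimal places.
\gamma(0) = 1.2725

For an MA(q) process X_t = eps_t + sum_i theta_i eps_{t-i} with
Var(eps_t) = sigma^2, the variance is
  gamma(0) = sigma^2 * (1 + sum_i theta_i^2).
  sum_i theta_i^2 = (0.508)^2 + (0.12)^2 = 0.258064 + 0.0144 = 0.272464.
  gamma(0) = 1 * (1 + 0.272464) = 1 * 1.272464 = 1.272464, which rounds to 1.2725.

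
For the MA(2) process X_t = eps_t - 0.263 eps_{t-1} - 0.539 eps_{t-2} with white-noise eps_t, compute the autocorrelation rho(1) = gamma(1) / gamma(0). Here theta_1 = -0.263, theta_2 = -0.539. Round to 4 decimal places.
\rho(1) = -0.0892

For an MA(q) process with theta_0 = 1, the autocovariance is
  gamma(k) = sigma^2 * sum_{i=0..q-k} theta_i * theta_{i+k},
and rho(k) = gamma(k) / gamma(0). Sigma^2 cancels.
  numerator   = (1)*(-0.263) + (-0.263)*(-0.539) = -0.121243.
  denominator = (1)^2 + (-0.263)^2 + (-0.539)^2 = 1.35969.
  rho(1) = -0.121243 / 1.35969 = -0.0892.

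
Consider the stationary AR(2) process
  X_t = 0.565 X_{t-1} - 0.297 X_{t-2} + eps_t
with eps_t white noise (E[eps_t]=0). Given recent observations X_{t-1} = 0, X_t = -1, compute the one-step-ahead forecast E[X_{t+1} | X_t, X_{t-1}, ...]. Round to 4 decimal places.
E[X_{t+1} \mid \mathcal F_t] = -0.5650

For an AR(p) model X_t = c + sum_i phi_i X_{t-i} + eps_t, the
one-step-ahead conditional mean is
  E[X_{t+1} | X_t, ...] = c + sum_i phi_i X_{t+1-i}.
Substitute known values:
  E[X_{t+1} | ...] = (0.565) * (-1) + (-0.297) * (0)
                   = -0.5650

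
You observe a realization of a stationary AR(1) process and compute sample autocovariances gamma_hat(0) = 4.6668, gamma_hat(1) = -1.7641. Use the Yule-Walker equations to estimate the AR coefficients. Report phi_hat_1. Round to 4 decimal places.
\hat\phi_{1} = -0.3780

The Yule-Walker equations for an AR(p) process read, in matrix form,
  Gamma_p phi = r_p,   with   (Gamma_p)_{ij} = gamma(|i - j|),
                       (r_p)_i = gamma(i),   i,j = 1..p.
Substitute the sample gammas (Toeplitz matrix and right-hand side of size 1):
  Gamma_p = [[4.6668]]
  r_p     = [-1.7641]
With p = 1 this is the single equation gamma(0) phi_1 = gamma(1):
  phi_hat_1 = gamma(1) / gamma(0) = -1.7641 / 4.6668 = -0.3780.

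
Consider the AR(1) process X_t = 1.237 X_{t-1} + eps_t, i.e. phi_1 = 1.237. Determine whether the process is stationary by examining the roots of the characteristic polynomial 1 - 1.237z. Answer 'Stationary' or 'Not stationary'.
\text{Not stationary}

The AR(p) characteristic polynomial is P(z) = 1 - 1.237z.
Stationarity requires all roots to lie outside the unit circle, i.e. |z| > 1 for every root.
This is linear in z: 1 + (-1.237) z = 0  =>  z = -1/(-1.237) = 0.808407,  |z| = 0.808407.
Moduli of all roots: 0.8084.
All moduli strictly greater than 1? No.
Verdict: Not stationary.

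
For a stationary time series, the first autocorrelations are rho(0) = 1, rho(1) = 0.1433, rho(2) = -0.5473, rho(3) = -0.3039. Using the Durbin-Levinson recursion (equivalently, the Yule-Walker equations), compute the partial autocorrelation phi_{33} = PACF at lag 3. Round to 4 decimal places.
\phi_{33} = -0.1491

The PACF at lag k is phi_{kk}, the last component of the solution
to the Yule-Walker system G_k phi = r_k where
  (G_k)_{ij} = rho(|i - j|), (r_k)_i = rho(i), i,j = 1..k.
Equivalently, Durbin-Levinson gives phi_{kk} iteratively:
  phi_{11} = rho(1)
  phi_{kk} = [rho(k) - sum_{j=1..k-1} phi_{k-1,j} rho(k-j)]
            / [1 - sum_{j=1..k-1} phi_{k-1,j} rho(j)],
  phi_{k,j} = phi_{k-1,j} - phi_{kk} phi_{k-1,k-j},  j = 1..k-1.
Step k = 1:
  phi_11 = rho(1) = 0.1433.
Step k = 2:
  phi_22 = [rho(2) - phi_11 rho(1)] / [1 - phi_11 rho(1)] = [-0.5473 - (0.1433)(0.1433)] / [1 - (0.1433)(0.1433)]
         = -0.56783489 / 0.97946511 = -0.57974.
  Update: phi_21 = phi_11 - phi_22 phi_11 = 0.1433 - (-0.57974)(0.1433) = 0.226377.
Step k = 3:
  phi_33 = [rho(3) - phi_21 rho(2) - phi_22 rho(1)] / [1 - phi_21 rho(1) - phi_22 rho(2)]
    numerator   = -0.3039 - (0.226377)(-0.5473) - (-0.57974)(0.1433) = -0.09692732
    denominator = 1 - (0.226377)(0.1433) - (-0.57974)(-0.5473) = 0.65026863
  phi_33 = -0.09692732 / 0.65026863 = -0.1491.
Therefore phi_{33} = -0.1491.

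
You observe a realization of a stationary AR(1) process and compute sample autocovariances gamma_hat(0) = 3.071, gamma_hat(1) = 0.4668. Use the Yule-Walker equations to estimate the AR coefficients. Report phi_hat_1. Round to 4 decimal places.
\hat\phi_{1} = 0.1520

The Yule-Walker equations for an AR(p) process read, in matrix form,
  Gamma_p phi = r_p,   with   (Gamma_p)_{ij} = gamma(|i - j|),
                       (r_p)_i = gamma(i),   i,j = 1..p.
Substitute the sample gammas (Toeplitz matrix and right-hand side of size 1):
  Gamma_p = [[3.071]]
  r_p     = [0.4668]
With p = 1 this is the single equation gamma(0) phi_1 = gamma(1):
  phi_hat_1 = gamma(1) / gamma(0) = 0.4668 / 3.071 = 0.1520.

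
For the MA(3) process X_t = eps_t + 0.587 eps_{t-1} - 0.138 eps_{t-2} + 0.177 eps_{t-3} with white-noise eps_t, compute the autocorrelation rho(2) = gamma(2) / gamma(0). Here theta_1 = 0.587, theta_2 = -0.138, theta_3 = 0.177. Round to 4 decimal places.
\rho(2) = -0.0244

For an MA(q) process with theta_0 = 1, the autocovariance is
  gamma(k) = sigma^2 * sum_{i=0..q-k} theta_i * theta_{i+k},
and rho(k) = gamma(k) / gamma(0). Sigma^2 cancels.
  numerator   = (1)*(-0.138) + (0.587)*(0.177) = -0.034101.
  denominator = (1)^2 + (0.587)^2 + (-0.138)^2 + (0.177)^2 = 1.394942.
  rho(2) = -0.034101 / 1.394942 = -0.0244.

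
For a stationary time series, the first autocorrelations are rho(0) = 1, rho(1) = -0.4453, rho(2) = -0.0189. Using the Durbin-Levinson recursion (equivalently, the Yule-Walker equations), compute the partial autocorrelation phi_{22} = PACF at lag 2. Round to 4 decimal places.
\phi_{22} = -0.2709

The PACF at lag k is phi_{kk}, the last component of the solution
to the Yule-Walker system G_k phi = r_k where
  (G_k)_{ij} = rho(|i - j|), (r_k)_i = rho(i), i,j = 1..k.
Equivalently, Durbin-Levinson gives phi_{kk} iteratively:
  phi_{11} = rho(1)
  phi_{kk} = [rho(k) - sum_{j=1..k-1} phi_{k-1,j} rho(k-j)]
            / [1 - sum_{j=1..k-1} phi_{k-1,j} rho(j)],
  phi_{k,j} = phi_{k-1,j} - phi_{kk} phi_{k-1,k-j},  j = 1..k-1.
Step k = 1:
  phi_11 = rho(1) = -0.4453.
Step k = 2:
  phi_22 = [rho(2) - phi_11 rho(1)] / [1 - phi_11 rho(1)] = [-0.0189 - (-0.4453)(-0.4453)] / [1 - (-0.4453)(-0.4453)]
         = -0.21719209 / 0.80170791 = -0.2709.
Therefore phi_{22} = -0.2709.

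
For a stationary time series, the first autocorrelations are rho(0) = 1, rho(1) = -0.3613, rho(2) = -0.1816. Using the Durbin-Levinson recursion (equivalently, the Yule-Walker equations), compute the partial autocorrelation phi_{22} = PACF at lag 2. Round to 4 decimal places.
\phi_{22} = -0.3590

The PACF at lag k is phi_{kk}, the last component of the solution
to the Yule-Walker system G_k phi = r_k where
  (G_k)_{ij} = rho(|i - j|), (r_k)_i = rho(i), i,j = 1..k.
Equivalently, Durbin-Levinson gives phi_{kk} iteratively:
  phi_{11} = rho(1)
  phi_{kk} = [rho(k) - sum_{j=1..k-1} phi_{k-1,j} rho(k-j)]
            / [1 - sum_{j=1..k-1} phi_{k-1,j} rho(j)],
  phi_{k,j} = phi_{k-1,j} - phi_{kk} phi_{k-1,k-j},  j = 1..k-1.
Step k = 1:
  phi_11 = rho(1) = -0.3613.
Step k = 2:
  phi_22 = [rho(2) - phi_11 rho(1)] / [1 - phi_11 rho(1)] = [-0.1816 - (-0.3613)(-0.3613)] / [1 - (-0.3613)(-0.3613)]
         = -0.31213769 / 0.86946231 = -0.359.
Therefore phi_{22} = -0.3590.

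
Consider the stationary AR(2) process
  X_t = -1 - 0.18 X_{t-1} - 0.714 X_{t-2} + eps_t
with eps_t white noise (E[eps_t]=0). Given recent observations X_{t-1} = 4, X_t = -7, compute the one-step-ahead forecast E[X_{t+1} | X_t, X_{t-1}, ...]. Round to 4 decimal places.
E[X_{t+1} \mid \mathcal F_t] = -2.5960

For an AR(p) model X_t = c + sum_i phi_i X_{t-i} + eps_t, the
one-step-ahead conditional mean is
  E[X_{t+1} | X_t, ...] = c + sum_i phi_i X_{t+1-i}.
Substitute known values:
  E[X_{t+1} | ...] = -1 + (-0.18) * (-7) + (-0.714) * (4)
                   = -2.5960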